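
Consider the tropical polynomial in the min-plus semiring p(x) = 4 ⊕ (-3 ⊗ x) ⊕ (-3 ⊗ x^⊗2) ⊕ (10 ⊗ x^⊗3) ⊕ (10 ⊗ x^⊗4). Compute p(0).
p(0) = -3

A tropical monomial a ⊗ x^⊗i evaluates to a + i · x. Evaluating each term at x = 0:
  Term 0 contributes 4 + 0 · 0 = 4
  Term 1 contributes -3 + 1 · 0 = -3
  Term 2 contributes -3 + 2 · 0 = -3
  Term 3 contributes 10 + 3 · 0 = 10
  Term 4 contributes 10 + 4 · 0 = 10
p(0) = ⊕ of these = min[4, -3, -3, 10, 10] = -3.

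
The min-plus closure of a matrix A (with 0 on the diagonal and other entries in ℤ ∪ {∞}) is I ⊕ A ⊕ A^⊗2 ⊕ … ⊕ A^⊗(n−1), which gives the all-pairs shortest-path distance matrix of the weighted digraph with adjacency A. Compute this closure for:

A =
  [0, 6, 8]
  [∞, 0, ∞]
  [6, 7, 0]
Closure =
  [0, 6, 8]
  [∞, 0, ∞]
  [6, 7, 0]

This is the Floyd-Warshall all-pairs shortest-path computation. For each intermediate vertex k = 0, 1, …, 2, update dist[i][j] ← min(dist[i][j], dist[i][k] + dist[k][j]). The final matrix gives, for each (i, j), the minimum total weight of any directed path from i to j (possibly empty when i = j).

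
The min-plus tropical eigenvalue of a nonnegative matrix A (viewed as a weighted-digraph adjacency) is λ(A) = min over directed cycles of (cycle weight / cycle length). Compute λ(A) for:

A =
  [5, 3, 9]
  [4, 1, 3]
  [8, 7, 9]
λ(A) = 1

Enumerate directed cycles and compute their means (weight / length). Sample:
  cycle 0 → 0: weight = 5, length = 1, mean = 5/1 ≈ 5.000
  cycle 1 → 1: weight = 1, length = 1, mean = 1/1 ≈ 1.000
  cycle 2 → 2: weight = 9, length = 1, mean = 9/1 ≈ 9.000
  cycle 0 → 1 → 0: weight = 7, length = 2, mean = 7/2 ≈ 3.500
  cycle 0 → 2 → 0: weight = 17, length = 2, mean = 17/2 ≈ 8.500
  cycle 1 → 0 → 1: weight = 7, length = 2, mean = 7/2 ≈ 3.500
Minimum mean = 1.000, attained e.g. along the cycle 1 → 1 with weight 1 and length 1. So λ(A) = 1/1 = 1.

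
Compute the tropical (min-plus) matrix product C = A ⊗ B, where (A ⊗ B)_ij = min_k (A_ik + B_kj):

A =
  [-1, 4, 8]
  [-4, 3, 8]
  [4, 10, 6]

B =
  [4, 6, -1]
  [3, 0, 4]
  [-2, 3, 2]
A ⊗ B =
  [3, 4, -2]
  [0, 2, -5]
  [4, 9, 3]

Apply the min-plus product entry-by-entry:
  C[0][0] = min over k of (A[0][0] + B[0][0] = -1 + 4 = 3, A[0][1] + B[1][0] = 4 + 3 = 7, A[0][2] + B[2][0] = 8 + -2 = 6) = 3 (attained at k = 0)
  C[0][1] = min over k of (A[0][0] + B[0][1] = -1 + 6 = 5, A[0][1] + B[1][1] = 4 + 0 = 4, A[0][2] + B[2][1] = 8 + 3 = 11) = 4 (attained at k = 1)
  C[0][2] = min over k of (A[0][0] + B[0][2] = -1 + -1 = -2, A[0][1] + B[1][2] = 4 + 4 = 8, A[0][2] + B[2][2] = 8 + 2 = 10) = -2 (attained at k = 0)
  C[1][0] = min over k of (A[1][0] + B[0][0] = -4 + 4 = 0, A[1][1] + B[1][0] = 3 + 3 = 6, A[1][2] + B[2][0] = 8 + -2 = 6) = 0 (attained at k = 0)
  C[1][1] = min over k of (A[1][0] + B[0][1] = -4 + 6 = 2, A[1][1] + B[1][1] = 3 + 0 = 3, A[1][2] + B[2][1] = 8 + 3 = 11) = 2 (attained at k = 0)
  C[1][2] = min over k of (A[1][0] + B[0][2] = -4 + -1 = -5, A[1][1] + B[1][2] = 3 + 4 = 7, A[1][2] + B[2][2] = 8 + 2 = 10) = -5 (attained at k = 0)
  C[2][0] = min over k of (A[2][0] + B[0][0] = 4 + 4 = 8, A[2][1] + B[1][0] = 10 + 3 = 13, A[2][2] + B[2][0] = 6 + -2 = 4) = 4 (attained at k = 2)
  C[2][1] = min over k of (A[2][0] + B[0][1] = 4 + 6 = 10, A[2][1] + B[1][1] = 10 + 0 = 10, A[2][2] + B[2][1] = 6 + 3 = 9) = 9 (attained at k = 2)
  C[2][2] = min over k of (A[2][0] + B[0][2] = 4 + -1 = 3, A[2][1] + B[1][2] = 10 + 4 = 14, A[2][2] + B[2][2] = 6 + 2 = 8) = 3 (attained at k = 0)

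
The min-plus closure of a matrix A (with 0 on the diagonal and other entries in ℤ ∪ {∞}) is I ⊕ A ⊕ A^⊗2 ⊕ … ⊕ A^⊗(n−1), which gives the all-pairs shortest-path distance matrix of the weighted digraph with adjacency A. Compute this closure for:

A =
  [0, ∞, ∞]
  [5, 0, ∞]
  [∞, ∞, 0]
Closure =
  [0, ∞, ∞]
  [5, 0, ∞]
  [∞, ∞, 0]

This is the Floyd-Warshall all-pairs shortest-path computation. For each intermediate vertex k = 0, 1, …, 2, update dist[i][j] ← min(dist[i][j], dist[i][k] + dist[k][j]). The final matrix gives, for each (i, j), the minimum total weight of any directed path from i to j (possibly empty when i = j).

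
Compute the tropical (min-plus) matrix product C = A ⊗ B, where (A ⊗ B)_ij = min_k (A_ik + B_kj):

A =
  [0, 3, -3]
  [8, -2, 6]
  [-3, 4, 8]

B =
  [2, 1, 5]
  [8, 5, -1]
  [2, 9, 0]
A ⊗ B =
  [-1, 1, -3]
  [6, 3, -3]
  [-1, -2, 2]

Apply the min-plus product entry-by-entry:
  C[0][0] = min over k of (A[0][0] + B[0][0] = 0 + 2 = 2, A[0][1] + B[1][0] = 3 + 8 = 11, A[0][2] + B[2][0] = -3 + 2 = -1) = -1 (attained at k = 2)
  C[0][1] = min over k of (A[0][0] + B[0][1] = 0 + 1 = 1, A[0][1] + B[1][1] = 3 + 5 = 8, A[0][2] + B[2][1] = -3 + 9 = 6) = 1 (attained at k = 0)
  C[0][2] = min over k of (A[0][0] + B[0][2] = 0 + 5 = 5, A[0][1] + B[1][2] = 3 + -1 = 2, A[0][2] + B[2][2] = -3 + 0 = -3) = -3 (attained at k = 2)
  C[1][0] = min over k of (A[1][0] + B[0][0] = 8 + 2 = 10, A[1][1] + B[1][0] = -2 + 8 = 6, A[1][2] + B[2][0] = 6 + 2 = 8) = 6 (attained at k = 1)
  C[1][1] = min over k of (A[1][0] + B[0][1] = 8 + 1 = 9, A[1][1] + B[1][1] = -2 + 5 = 3, A[1][2] + B[2][1] = 6 + 9 = 15) = 3 (attained at k = 1)
  C[1][2] = min over k of (A[1][0] + B[0][2] = 8 + 5 = 13, A[1][1] + B[1][2] = -2 + -1 = -3, A[1][2] + B[2][2] = 6 + 0 = 6) = -3 (attained at k = 1)
  C[2][0] = min over k of (A[2][0] + B[0][0] = -3 + 2 = -1, A[2][1] + B[1][0] = 4 + 8 = 12, A[2][2] + B[2][0] = 8 + 2 = 10) = -1 (attained at k = 0)
  C[2][1] = min over k of (A[2][0] + B[0][1] = -3 + 1 = -2, A[2][1] + B[1][1] = 4 + 5 = 9, A[2][2] + B[2][1] = 8 + 9 = 17) = -2 (attained at k = 0)
  C[2][2] = min over k of (A[2][0] + B[0][2] = -3 + 5 = 2, A[2][1] + B[1][2] = 4 + -1 = 3, A[2][2] + B[2][2] = 8 + 0 = 8) = 2 (attained at k = 0)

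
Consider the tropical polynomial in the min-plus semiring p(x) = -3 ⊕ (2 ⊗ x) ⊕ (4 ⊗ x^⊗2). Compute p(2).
p(2) = -3

A tropical monomial a ⊗ x^⊗i evaluates to a + i · x. Evaluating each term at x = 2:
  Term 0 contributes -3 + 0 · 2 = -3
  Term 1 contributes 2 + 1 · 2 = 4
  Term 2 contributes 4 + 2 · 2 = 8
p(2) = ⊕ of these = min[-3, 4, 8] = -3.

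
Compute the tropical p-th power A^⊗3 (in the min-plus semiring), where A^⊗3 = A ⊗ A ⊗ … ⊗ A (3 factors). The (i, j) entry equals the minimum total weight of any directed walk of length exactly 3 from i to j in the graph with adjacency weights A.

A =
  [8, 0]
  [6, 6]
A^⊗3 =
  [12, 6]
  [12, 12]

Each entry (A^⊗3)_ij equals the minimum over all length-3 walks i = v_0 → v_1 → … → v_3 = j of Σ_t A[v_t][v_{t+1}]. For example, for (i, j) = (0, 1) we minimise over 4 possible intermediate vertex sequences; the minimum is 6, attained along the walk 0 → 1 → 0 → 1.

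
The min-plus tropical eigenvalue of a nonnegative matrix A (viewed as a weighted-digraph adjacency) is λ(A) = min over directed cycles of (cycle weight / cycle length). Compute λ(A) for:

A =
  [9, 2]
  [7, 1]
λ(A) = 1

Enumerate directed cycles and compute their means (weight / length). Sample:
  cycle 0 → 0: weight = 9, length = 1, mean = 9/1 ≈ 9.000
  cycle 1 → 1: weight = 1, length = 1, mean = 1/1 ≈ 1.000
  cycle 0 → 1 → 0: weight = 9, length = 2, mean = 9/2 ≈ 4.500
  cycle 1 → 0 → 1: weight = 9, length = 2, mean = 9/2 ≈ 4.500
Minimum mean = 1.000, attained e.g. along the cycle 1 → 1 with weight 1 and length 1. So λ(A) = 1/1 = 1.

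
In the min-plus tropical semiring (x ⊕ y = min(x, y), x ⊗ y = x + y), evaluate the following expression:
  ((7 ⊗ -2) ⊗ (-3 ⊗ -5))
((7 ⊗ -2) ⊗ (-3 ⊗ -5)) = -3

Expand innermost to outermost. Recall ⊕ takes the minimum of its arguments and ⊗ takes their sum. Working out the expression ((7 ⊗ -2) ⊗ (-3 ⊗ -5)) gives -3.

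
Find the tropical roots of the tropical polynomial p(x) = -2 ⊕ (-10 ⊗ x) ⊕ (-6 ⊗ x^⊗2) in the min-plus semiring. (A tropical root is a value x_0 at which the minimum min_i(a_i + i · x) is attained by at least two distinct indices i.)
Roots: {-4, 8}

Each tropical root is a break point of the lower envelope of the lines y = a_i + i · x (there are 3 lines, with slopes 0, 1, ..., 2). Only the lines that attain the minimum somewhere contribute to roots; other lines are dominated. Here the surviving (envelope) indices are i = 2, i = 1, i = 0.
Intersections between consecutive envelope lines give the roots: for adjacent envelope indices i < j the intersection is x = (a_i − a_j) / (j − i). Reading off the sorted break points: {-4, 8}.
Verification: at each break x_0, at least two indices attain the minimum of min_i(a_i + i · x_0).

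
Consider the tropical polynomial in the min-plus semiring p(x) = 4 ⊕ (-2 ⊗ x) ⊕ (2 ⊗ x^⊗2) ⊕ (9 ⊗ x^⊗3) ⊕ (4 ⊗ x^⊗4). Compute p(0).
p(0) = -2

A tropical monomial a ⊗ x^⊗i evaluates to a + i · x. Evaluating each term at x = 0:
  Term 0 contributes 4 + 0 · 0 = 4
  Term 1 contributes -2 + 1 · 0 = -2
  Term 2 contributes 2 + 2 · 0 = 2
  Term 3 contributes 9 + 3 · 0 = 9
  Term 4 contributes 4 + 4 · 0 = 4
p(0) = ⊕ of these = min[4, -2, 2, 9, 4] = -2.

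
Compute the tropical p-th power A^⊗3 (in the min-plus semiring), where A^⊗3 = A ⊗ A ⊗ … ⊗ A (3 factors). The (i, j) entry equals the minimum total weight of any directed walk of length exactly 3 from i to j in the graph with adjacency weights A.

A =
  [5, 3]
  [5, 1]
A^⊗3 =
  [9, 5]
  [7, 3]

Each entry (A^⊗3)_ij equals the minimum over all length-3 walks i = v_0 → v_1 → … → v_3 = j of Σ_t A[v_t][v_{t+1}]. For example, for (i, j) = (0, 1) we minimise over 4 possible intermediate vertex sequences; the minimum is 5, attained along the walk 0 → 1 → 1 → 1.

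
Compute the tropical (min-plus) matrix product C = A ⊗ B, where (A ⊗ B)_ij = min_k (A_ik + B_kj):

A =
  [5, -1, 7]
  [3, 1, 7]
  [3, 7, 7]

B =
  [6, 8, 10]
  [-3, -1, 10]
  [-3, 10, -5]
A ⊗ B =
  [-4, -2, 2]
  [-2, 0, 2]
  [4, 6, 2]

Apply the min-plus product entry-by-entry:
  C[0][0] = min over k of (A[0][0] + B[0][0] = 5 + 6 = 11, A[0][1] + B[1][0] = -1 + -3 = -4, A[0][2] + B[2][0] = 7 + -3 = 4) = -4 (attained at k = 1)
  C[0][1] = min over k of (A[0][0] + B[0][1] = 5 + 8 = 13, A[0][1] + B[1][1] = -1 + -1 = -2, A[0][2] + B[2][1] = 7 + 10 = 17) = -2 (attained at k = 1)
  C[0][2] = min over k of (A[0][0] + B[0][2] = 5 + 10 = 15, A[0][1] + B[1][2] = -1 + 10 = 9, A[0][2] + B[2][2] = 7 + -5 = 2) = 2 (attained at k = 2)
  C[1][0] = min over k of (A[1][0] + B[0][0] = 3 + 6 = 9, A[1][1] + B[1][0] = 1 + -3 = -2, A[1][2] + B[2][0] = 7 + -3 = 4) = -2 (attained at k = 1)
  C[1][1] = min over k of (A[1][0] + B[0][1] = 3 + 8 = 11, A[1][1] + B[1][1] = 1 + -1 = 0, A[1][2] + B[2][1] = 7 + 10 = 17) = 0 (attained at k = 1)
  C[1][2] = min over k of (A[1][0] + B[0][2] = 3 + 10 = 13, A[1][1] + B[1][2] = 1 + 10 = 11, A[1][2] + B[2][2] = 7 + -5 = 2) = 2 (attained at k = 2)
  C[2][0] = min over k of (A[2][0] + B[0][0] = 3 + 6 = 9, A[2][1] + B[1][0] = 7 + -3 = 4, A[2][2] + B[2][0] = 7 + -3 = 4) = 4 (attained at k = 1)
  C[2][1] = min over k of (A[2][0] + B[0][1] = 3 + 8 = 11, A[2][1] + B[1][1] = 7 + -1 = 6, A[2][2] + B[2][1] = 7 + 10 = 17) = 6 (attained at k = 1)
  C[2][2] = min over k of (A[2][0] + B[0][2] = 3 + 10 = 13, A[2][1] + B[1][2] = 7 + 10 = 17, A[2][2] + B[2][2] = 7 + -5 = 2) = 2 (attained at k = 2)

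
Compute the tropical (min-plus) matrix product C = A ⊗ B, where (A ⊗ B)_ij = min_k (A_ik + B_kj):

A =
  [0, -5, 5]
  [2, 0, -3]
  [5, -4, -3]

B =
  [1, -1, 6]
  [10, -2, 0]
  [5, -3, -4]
A ⊗ B =
  [1, -7, -5]
  [2, -6, -7]
  [2, -6, -7]

Apply the min-plus product entry-by-entry:
  C[0][0] = min over k of (A[0][0] + B[0][0] = 0 + 1 = 1, A[0][1] + B[1][0] = -5 + 10 = 5, A[0][2] + B[2][0] = 5 + 5 = 10) = 1 (attained at k = 0)
  C[0][1] = min over k of (A[0][0] + B[0][1] = 0 + -1 = -1, A[0][1] + B[1][1] = -5 + -2 = -7, A[0][2] + B[2][1] = 5 + -3 = 2) = -7 (attained at k = 1)
  C[0][2] = min over k of (A[0][0] + B[0][2] = 0 + 6 = 6, A[0][1] + B[1][2] = -5 + 0 = -5, A[0][2] + B[2][2] = 5 + -4 = 1) = -5 (attained at k = 1)
  C[1][0] = min over k of (A[1][0] + B[0][0] = 2 + 1 = 3, A[1][1] + B[1][0] = 0 + 10 = 10, A[1][2] + B[2][0] = -3 + 5 = 2) = 2 (attained at k = 2)
  C[1][1] = min over k of (A[1][0] + B[0][1] = 2 + -1 = 1, A[1][1] + B[1][1] = 0 + -2 = -2, A[1][2] + B[2][1] = -3 + -3 = -6) = -6 (attained at k = 2)
  C[1][2] = min over k of (A[1][0] + B[0][2] = 2 + 6 = 8, A[1][1] + B[1][2] = 0 + 0 = 0, A[1][2] + B[2][2] = -3 + -4 = -7) = -7 (attained at k = 2)
  C[2][0] = min over k of (A[2][0] + B[0][0] = 5 + 1 = 6, A[2][1] + B[1][0] = -4 + 10 = 6, A[2][2] + B[2][0] = -3 + 5 = 2) = 2 (attained at k = 2)
  C[2][1] = min over k of (A[2][0] + B[0][1] = 5 + -1 = 4, A[2][1] + B[1][1] = -4 + -2 = -6, A[2][2] + B[2][1] = -3 + -3 = -6) = -6 (attained at k = 1)
  C[2][2] = min over k of (A[2][0] + B[0][2] = 5 + 6 = 11, A[2][1] + B[1][2] = -4 + 0 = -4, A[2][2] + B[2][2] = -3 + -4 = -7) = -7 (attained at k = 2)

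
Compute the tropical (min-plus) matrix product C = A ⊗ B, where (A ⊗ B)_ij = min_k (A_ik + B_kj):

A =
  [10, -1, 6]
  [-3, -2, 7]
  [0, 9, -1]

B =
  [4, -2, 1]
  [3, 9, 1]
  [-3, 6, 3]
A ⊗ B =
  [2, 8, 0]
  [1, -5, -2]
  [-4, -2, 1]

Apply the min-plus product entry-by-entry:
  C[0][0] = min over k of (A[0][0] + B[0][0] = 10 + 4 = 14, A[0][1] + B[1][0] = -1 + 3 = 2, A[0][2] + B[2][0] = 6 + -3 = 3) = 2 (attained at k = 1)
  C[0][1] = min over k of (A[0][0] + B[0][1] = 10 + -2 = 8, A[0][1] + B[1][1] = -1 + 9 = 8, A[0][2] + B[2][1] = 6 + 6 = 12) = 8 (attained at k = 0)
  C[0][2] = min over k of (A[0][0] + B[0][2] = 10 + 1 = 11, A[0][1] + B[1][2] = -1 + 1 = 0, A[0][2] + B[2][2] = 6 + 3 = 9) = 0 (attained at k = 1)
  C[1][0] = min over k of (A[1][0] + B[0][0] = -3 + 4 = 1, A[1][1] + B[1][0] = -2 + 3 = 1, A[1][2] + B[2][0] = 7 + -3 = 4) = 1 (attained at k = 0)
  C[1][1] = min over k of (A[1][0] + B[0][1] = -3 + -2 = -5, A[1][1] + B[1][1] = -2 + 9 = 7, A[1][2] + B[2][1] = 7 + 6 = 13) = -5 (attained at k = 0)
  C[1][2] = min over k of (A[1][0] + B[0][2] = -3 + 1 = -2, A[1][1] + B[1][2] = -2 + 1 = -1, A[1][2] + B[2][2] = 7 + 3 = 10) = -2 (attained at k = 0)
  C[2][0] = min over k of (A[2][0] + B[0][0] = 0 + 4 = 4, A[2][1] + B[1][0] = 9 + 3 = 12, A[2][2] + B[2][0] = -1 + -3 = -4) = -4 (attained at k = 2)
  C[2][1] = min over k of (A[2][0] + B[0][1] = 0 + -2 = -2, A[2][1] + B[1][1] = 9 + 9 = 18, A[2][2] + B[2][1] = -1 + 6 = 5) = -2 (attained at k = 0)
  C[2][2] = min over k of (A[2][0] + B[0][2] = 0 + 1 = 1, A[2][1] + B[1][2] = 9 + 1 = 10, A[2][2] + B[2][2] = -1 + 3 = 2) = 1 (attained at k = 0)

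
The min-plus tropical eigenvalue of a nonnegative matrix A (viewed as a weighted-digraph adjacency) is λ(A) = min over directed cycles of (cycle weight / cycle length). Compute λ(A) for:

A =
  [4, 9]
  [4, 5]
λ(A) = 4

Enumerate directed cycles and compute their means (weight / length). Sample:
  cycle 0 → 0: weight = 4, length = 1, mean = 4/1 ≈ 4.000
  cycle 1 → 1: weight = 5, length = 1, mean = 5/1 ≈ 5.000
  cycle 0 → 1 → 0: weight = 13, length = 2, mean = 13/2 ≈ 6.500
  cycle 1 → 0 → 1: weight = 13, length = 2, mean = 13/2 ≈ 6.500
Minimum mean = 4.000, attained e.g. along the cycle 0 → 0 with weight 4 and length 1. So λ(A) = 4/1 = 4.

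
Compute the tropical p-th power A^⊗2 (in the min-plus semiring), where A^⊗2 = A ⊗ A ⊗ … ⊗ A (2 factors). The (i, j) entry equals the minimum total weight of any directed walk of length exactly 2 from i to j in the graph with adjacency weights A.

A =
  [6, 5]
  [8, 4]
A^⊗2 =
  [12, 9]
  [12, 8]

Each entry (A^⊗2)_ij equals the minimum over all length-2 walks i = v_0 → v_1 → … → v_2 = j of Σ_t A[v_t][v_{t+1}]. For example, for (i, j) = (0, 1) we minimise over 2 possible intermediate vertex sequences; the minimum is 9, attained along the walk 0 → 1 → 1.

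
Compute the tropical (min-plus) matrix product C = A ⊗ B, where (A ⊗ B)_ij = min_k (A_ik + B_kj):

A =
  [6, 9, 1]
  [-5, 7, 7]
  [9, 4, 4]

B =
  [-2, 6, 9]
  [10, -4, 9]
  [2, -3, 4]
A ⊗ B =
  [3, -2, 5]
  [-7, 1, 4]
  [6, 0, 8]

Apply the min-plus product entry-by-entry:
  C[0][0] = min over k of (A[0][0] + B[0][0] = 6 + -2 = 4, A[0][1] + B[1][0] = 9 + 10 = 19, A[0][2] + B[2][0] = 1 + 2 = 3) = 3 (attained at k = 2)
  C[0][1] = min over k of (A[0][0] + B[0][1] = 6 + 6 = 12, A[0][1] + B[1][1] = 9 + -4 = 5, A[0][2] + B[2][1] = 1 + -3 = -2) = -2 (attained at k = 2)
  C[0][2] = min over k of (A[0][0] + B[0][2] = 6 + 9 = 15, A[0][1] + B[1][2] = 9 + 9 = 18, A[0][2] + B[2][2] = 1 + 4 = 5) = 5 (attained at k = 2)
  C[1][0] = min over k of (A[1][0] + B[0][0] = -5 + -2 = -7, A[1][1] + B[1][0] = 7 + 10 = 17, A[1][2] + B[2][0] = 7 + 2 = 9) = -7 (attained at k = 0)
  C[1][1] = min over k of (A[1][0] + B[0][1] = -5 + 6 = 1, A[1][1] + B[1][1] = 7 + -4 = 3, A[1][2] + B[2][1] = 7 + -3 = 4) = 1 (attained at k = 0)
  C[1][2] = min over k of (A[1][0] + B[0][2] = -5 + 9 = 4, A[1][1] + B[1][2] = 7 + 9 = 16, A[1][2] + B[2][2] = 7 + 4 = 11) = 4 (attained at k = 0)
  C[2][0] = min over k of (A[2][0] + B[0][0] = 9 + -2 = 7, A[2][1] + B[1][0] = 4 + 10 = 14, A[2][2] + B[2][0] = 4 + 2 = 6) = 6 (attained at k = 2)
  C[2][1] = min over k of (A[2][0] + B[0][1] = 9 + 6 = 15, A[2][1] + B[1][1] = 4 + -4 = 0, A[2][2] + B[2][1] = 4 + -3 = 1) = 0 (attained at k = 1)
  C[2][2] = min over k of (A[2][0] + B[0][2] = 9 + 9 = 18, A[2][1] + B[1][2] = 4 + 9 = 13, A[2][2] + B[2][2] = 4 + 4 = 8) = 8 (attained at k = 2)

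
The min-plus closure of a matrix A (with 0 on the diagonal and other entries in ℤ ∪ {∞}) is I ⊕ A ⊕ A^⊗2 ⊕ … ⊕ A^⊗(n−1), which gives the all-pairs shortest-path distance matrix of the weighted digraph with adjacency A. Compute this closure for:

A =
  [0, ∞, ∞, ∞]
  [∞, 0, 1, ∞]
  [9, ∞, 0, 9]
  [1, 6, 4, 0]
Closure =
  [0, ∞, ∞, ∞]
  [10, 0, 1, 10]
  [9, 15, 0, 9]
  [1, 6, 4, 0]

This is the Floyd-Warshall all-pairs shortest-path computation. For each intermediate vertex k = 0, 1, …, 3, update dist[i][j] ← min(dist[i][j], dist[i][k] + dist[k][j]). The final matrix gives, for each (i, j), the minimum total weight of any directed path from i to j (possibly empty when i = j).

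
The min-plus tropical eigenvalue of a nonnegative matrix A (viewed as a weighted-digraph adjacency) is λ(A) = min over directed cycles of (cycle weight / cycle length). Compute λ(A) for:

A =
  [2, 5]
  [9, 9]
λ(A) = 2

Enumerate directed cycles and compute their means (weight / length). Sample:
  cycle 0 → 0: weight = 2, length = 1, mean = 2/1 ≈ 2.000
  cycle 1 → 1: weight = 9, length = 1, mean = 9/1 ≈ 9.000
  cycle 0 → 1 → 0: weight = 14, length = 2, mean = 14/2 ≈ 7.000
  cycle 1 → 0 → 1: weight = 14, length = 2, mean = 14/2 ≈ 7.000
Minimum mean = 2.000, attained e.g. along the cycle 0 → 0 with weight 2 and length 1. So λ(A) = 2/1 = 2.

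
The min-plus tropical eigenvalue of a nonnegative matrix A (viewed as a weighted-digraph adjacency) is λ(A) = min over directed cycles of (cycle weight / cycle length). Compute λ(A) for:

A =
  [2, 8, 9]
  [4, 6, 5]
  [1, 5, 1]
λ(A) = 1

Enumerate directed cycles and compute their means (weight / length). Sample:
  cycle 0 → 0: weight = 2, length = 1, mean = 2/1 ≈ 2.000
  cycle 1 → 1: weight = 6, length = 1, mean = 6/1 ≈ 6.000
  cycle 2 → 2: weight = 1, length = 1, mean = 1/1 ≈ 1.000
  cycle 0 → 1 → 0: weight = 12, length = 2, mean = 12/2 ≈ 6.000
  cycle 0 → 2 → 0: weight = 10, length = 2, mean = 10/2 ≈ 5.000
  cycle 1 → 0 → 1: weight = 12, length = 2, mean = 12/2 ≈ 6.000
Minimum mean = 1.000, attained e.g. along the cycle 2 → 2 with weight 1 and length 1. So λ(A) = 1/1 = 1.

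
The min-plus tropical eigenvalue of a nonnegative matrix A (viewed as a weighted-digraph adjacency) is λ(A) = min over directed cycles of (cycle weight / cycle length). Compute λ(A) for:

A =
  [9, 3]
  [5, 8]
λ(A) = 4

Enumerate directed cycles and compute their means (weight / length). Sample:
  cycle 0 → 0: weight = 9, length = 1, mean = 9/1 ≈ 9.000
  cycle 1 → 1: weight = 8, length = 1, mean = 8/1 ≈ 8.000
  cycle 0 → 1 → 0: weight = 8, length = 2, mean = 8/2 ≈ 4.000
  cycle 1 → 0 → 1: weight = 8, length = 2, mean = 8/2 ≈ 4.000
Minimum mean = 4.000, attained e.g. along the cycle 0 → 1 → 0 with weight 8 and length 2. So λ(A) = 8/2 = 4.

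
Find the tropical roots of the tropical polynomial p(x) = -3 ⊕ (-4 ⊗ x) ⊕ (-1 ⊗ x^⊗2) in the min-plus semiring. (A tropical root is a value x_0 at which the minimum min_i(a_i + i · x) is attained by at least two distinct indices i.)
Roots: {-3, 1}

Each tropical root is a break point of the lower envelope of the lines y = a_i + i · x (there are 3 lines, with slopes 0, 1, ..., 2). Only the lines that attain the minimum somewhere contribute to roots; other lines are dominated. Here the surviving (envelope) indices are i = 2, i = 1, i = 0.
Intersections between consecutive envelope lines give the roots: for adjacent envelope indices i < j the intersection is x = (a_i − a_j) / (j − i). Reading off the sorted break points: {-3, 1}.
Verification: at each break x_0, at least two indices attain the minimum of min_i(a_i + i · x_0).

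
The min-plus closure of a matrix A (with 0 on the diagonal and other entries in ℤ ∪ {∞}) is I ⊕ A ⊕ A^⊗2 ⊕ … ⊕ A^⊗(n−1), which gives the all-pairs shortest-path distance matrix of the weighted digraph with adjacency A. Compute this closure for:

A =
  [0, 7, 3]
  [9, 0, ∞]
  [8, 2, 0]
Closure =
  [0, 5, 3]
  [9, 0, 12]
  [8, 2, 0]

This is the Floyd-Warshall all-pairs shortest-path computation. For each intermediate vertex k = 0, 1, …, 2, update dist[i][j] ← min(dist[i][j], dist[i][k] + dist[k][j]). The final matrix gives, for each (i, j), the minimum total weight of any directed path from i to j (possibly empty when i = j).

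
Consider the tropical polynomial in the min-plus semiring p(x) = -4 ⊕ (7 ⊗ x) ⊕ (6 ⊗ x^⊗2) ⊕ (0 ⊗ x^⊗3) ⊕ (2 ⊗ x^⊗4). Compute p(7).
p(7) = -4

A tropical monomial a ⊗ x^⊗i evaluates to a + i · x. Evaluating each term at x = 7:
  Term 0 contributes -4 + 0 · 7 = -4
  Term 1 contributes 7 + 1 · 7 = 14
  Term 2 contributes 6 + 2 · 7 = 20
  Term 3 contributes 0 + 3 · 7 = 21
  Term 4 contributes 2 + 4 · 7 = 30
p(7) = ⊕ of these = min[-4, 14, 20, 21, 30] = -4.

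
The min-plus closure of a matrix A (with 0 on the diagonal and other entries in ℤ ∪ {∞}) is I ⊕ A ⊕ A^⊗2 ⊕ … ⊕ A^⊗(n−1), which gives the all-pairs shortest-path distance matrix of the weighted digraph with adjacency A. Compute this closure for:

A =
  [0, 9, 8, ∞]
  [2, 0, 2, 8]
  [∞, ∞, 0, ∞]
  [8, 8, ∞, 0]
Closure =
  [0, 9, 8, 17]
  [2, 0, 2, 8]
  [∞, ∞, 0, ∞]
  [8, 8, 10, 0]

This is the Floyd-Warshall all-pairs shortest-path computation. For each intermediate vertex k = 0, 1, …, 3, update dist[i][j] ← min(dist[i][j], dist[i][k] + dist[k][j]). The final matrix gives, for each (i, j), the minimum total weight of any directed path from i to j (possibly empty when i = j).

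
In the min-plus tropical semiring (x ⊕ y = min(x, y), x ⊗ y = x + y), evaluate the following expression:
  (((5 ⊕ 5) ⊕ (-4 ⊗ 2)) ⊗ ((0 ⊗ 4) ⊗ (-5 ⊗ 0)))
(((5 ⊕ 5) ⊕ (-4 ⊗ 2)) ⊗ ((0 ⊗ 4) ⊗ (-5 ⊗ 0))) = -3

Expand innermost to outermost. Recall ⊕ takes the minimum of its arguments and ⊗ takes their sum. Working out the expression (((5 ⊕ 5) ⊕ (-4 ⊗ 2)) ⊗ ((0 ⊗ 4) ⊗ (-5 ⊗ 0))) gives -3.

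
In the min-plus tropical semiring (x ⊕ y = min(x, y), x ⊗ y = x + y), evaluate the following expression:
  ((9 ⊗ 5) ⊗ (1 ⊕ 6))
((9 ⊗ 5) ⊗ (1 ⊕ 6)) = 15

Expand innermost to outermost. Recall ⊕ takes the minimum of its arguments and ⊗ takes their sum. Working out the expression ((9 ⊗ 5) ⊗ (1 ⊕ 6)) gives 15.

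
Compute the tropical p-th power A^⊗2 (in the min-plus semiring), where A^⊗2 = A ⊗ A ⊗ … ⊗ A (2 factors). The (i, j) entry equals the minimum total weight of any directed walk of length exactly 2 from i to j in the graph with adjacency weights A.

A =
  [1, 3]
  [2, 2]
A^⊗2 =
  [2, 4]
  [3, 4]

Each entry (A^⊗2)_ij equals the minimum over all length-2 walks i = v_0 → v_1 → … → v_2 = j of Σ_t A[v_t][v_{t+1}]. For example, for (i, j) = (0, 1) we minimise over 2 possible intermediate vertex sequences; the minimum is 4, attained along the walk 0 → 0 → 1.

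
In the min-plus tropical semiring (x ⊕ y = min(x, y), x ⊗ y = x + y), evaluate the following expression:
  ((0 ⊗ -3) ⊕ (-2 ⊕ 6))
((0 ⊗ -3) ⊕ (-2 ⊕ 6)) = -3

Expand innermost to outermost. Recall ⊕ takes the minimum of its arguments and ⊗ takes their sum. Working out the expression ((0 ⊗ -3) ⊕ (-2 ⊕ 6)) gives -3.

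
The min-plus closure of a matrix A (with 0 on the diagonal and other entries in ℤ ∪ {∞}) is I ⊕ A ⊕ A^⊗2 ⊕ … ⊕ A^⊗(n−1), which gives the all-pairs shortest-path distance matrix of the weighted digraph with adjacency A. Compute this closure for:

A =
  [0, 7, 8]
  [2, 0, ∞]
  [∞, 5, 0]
Closure =
  [0, 7, 8]
  [2, 0, 10]
  [7, 5, 0]

This is the Floyd-Warshall all-pairs shortest-path computation. For each intermediate vertex k = 0, 1, …, 2, update dist[i][j] ← min(dist[i][j], dist[i][k] + dist[k][j]). The final matrix gives, for each (i, j), the minimum total weight of any directed path from i to j (possibly empty when i = j).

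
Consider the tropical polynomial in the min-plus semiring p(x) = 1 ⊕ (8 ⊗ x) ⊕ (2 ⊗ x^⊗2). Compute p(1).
p(1) = 1

A tropical monomial a ⊗ x^⊗i evaluates to a + i · x. Evaluating each term at x = 1:
  Term 0 contributes 1 + 0 · 1 = 1
  Term 1 contributes 8 + 1 · 1 = 9
  Term 2 contributes 2 + 2 · 1 = 4
p(1) = ⊕ of these = min[1, 9, 4] = 1.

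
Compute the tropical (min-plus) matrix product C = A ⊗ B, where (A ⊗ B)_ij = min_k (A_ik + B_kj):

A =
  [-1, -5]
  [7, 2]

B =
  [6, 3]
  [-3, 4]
A ⊗ B =
  [-8, -1]
  [-1, 6]

Apply the min-plus product entry-by-entry:
  C[0][0] = min over k of (A[0][0] + B[0][0] = -1 + 6 = 5, A[0][1] + B[1][0] = -5 + -3 = -8) = -8 (attained at k = 1)
  C[0][1] = min over k of (A[0][0] + B[0][1] = -1 + 3 = 2, A[0][1] + B[1][1] = -5 + 4 = -1) = -1 (attained at k = 1)
  C[1][0] = min over k of (A[1][0] + B[0][0] = 7 + 6 = 13, A[1][1] + B[1][0] = 2 + -3 = -1) = -1 (attained at k = 1)
  C[1][1] = min over k of (A[1][0] + B[0][1] = 7 + 3 = 10, A[1][1] + B[1][1] = 2 + 4 = 6) = 6 (attained at k = 1)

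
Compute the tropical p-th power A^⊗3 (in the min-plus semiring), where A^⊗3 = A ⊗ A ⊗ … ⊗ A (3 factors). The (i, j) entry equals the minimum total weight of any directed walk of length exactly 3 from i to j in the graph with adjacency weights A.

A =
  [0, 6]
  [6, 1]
A^⊗3 =
  [0, 6]
  [6, 3]

Each entry (A^⊗3)_ij equals the minimum over all length-3 walks i = v_0 → v_1 → … → v_3 = j of Σ_t A[v_t][v_{t+1}]. For example, for (i, j) = (0, 1) we minimise over 4 possible intermediate vertex sequences; the minimum is 6, attained along the walk 0 → 0 → 0 → 1.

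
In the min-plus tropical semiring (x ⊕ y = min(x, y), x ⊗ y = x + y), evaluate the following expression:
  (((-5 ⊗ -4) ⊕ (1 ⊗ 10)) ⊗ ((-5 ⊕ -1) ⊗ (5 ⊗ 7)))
(((-5 ⊗ -4) ⊕ (1 ⊗ 10)) ⊗ ((-5 ⊕ -1) ⊗ (5 ⊗ 7))) = -2

Expand innermost to outermost. Recall ⊕ takes the minimum of its arguments and ⊗ takes their sum. Working out the expression (((-5 ⊗ -4) ⊕ (1 ⊗ 10)) ⊗ ((-5 ⊕ -1) ⊗ (5 ⊗ 7))) gives -2.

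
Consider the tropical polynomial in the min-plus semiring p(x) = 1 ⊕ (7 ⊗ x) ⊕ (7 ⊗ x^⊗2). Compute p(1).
p(1) = 1

A tropical monomial a ⊗ x^⊗i evaluates to a + i · x. Evaluating each term at x = 1:
  Term 0 contributes 1 + 0 · 1 = 1
  Term 1 contributes 7 + 1 · 1 = 8
  Term 2 contributes 7 + 2 · 1 = 9
p(1) = ⊕ of these = min[1, 8, 9] = 1.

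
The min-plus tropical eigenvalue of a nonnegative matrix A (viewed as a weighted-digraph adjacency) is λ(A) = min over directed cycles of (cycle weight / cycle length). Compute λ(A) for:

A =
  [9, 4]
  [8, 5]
λ(A) = 5

Enumerate directed cycles and compute their means (weight / length). Sample:
  cycle 0 → 0: weight = 9, length = 1, mean = 9/1 ≈ 9.000
  cycle 1 → 1: weight = 5, length = 1, mean = 5/1 ≈ 5.000
  cycle 0 → 1 → 0: weight = 12, length = 2, mean = 12/2 ≈ 6.000
  cycle 1 → 0 → 1: weight = 12, length = 2, mean = 12/2 ≈ 6.000
Minimum mean = 5.000, attained e.g. along the cycle 1 → 1 with weight 5 and length 1. So λ(A) = 5/1 = 5.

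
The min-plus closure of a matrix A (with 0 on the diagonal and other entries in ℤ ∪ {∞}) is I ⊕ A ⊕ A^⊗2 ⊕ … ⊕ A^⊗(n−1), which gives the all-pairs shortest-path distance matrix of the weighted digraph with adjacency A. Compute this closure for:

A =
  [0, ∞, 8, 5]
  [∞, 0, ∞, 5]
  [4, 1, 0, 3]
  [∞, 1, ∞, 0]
Closure =
  [0, 6, 8, 5]
  [∞, 0, ∞, 5]
  [4, 1, 0, 3]
  [∞, 1, ∞, 0]

This is the Floyd-Warshall all-pairs shortest-path computation. For each intermediate vertex k = 0, 1, …, 3, update dist[i][j] ← min(dist[i][j], dist[i][k] + dist[k][j]). The final matrix gives, for each (i, j), the minimum total weight of any directed path from i to j (possibly empty when i = j).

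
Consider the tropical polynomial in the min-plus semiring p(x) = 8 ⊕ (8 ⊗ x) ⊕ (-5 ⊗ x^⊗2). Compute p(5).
p(5) = 5

A tropical monomial a ⊗ x^⊗i evaluates to a + i · x. Evaluating each term at x = 5:
  Term 0 contributes 8 + 0 · 5 = 8
  Term 1 contributes 8 + 1 · 5 = 13
  Term 2 contributes -5 + 2 · 5 = 5
p(5) = ⊕ of these = min[8, 13, 5] = 5.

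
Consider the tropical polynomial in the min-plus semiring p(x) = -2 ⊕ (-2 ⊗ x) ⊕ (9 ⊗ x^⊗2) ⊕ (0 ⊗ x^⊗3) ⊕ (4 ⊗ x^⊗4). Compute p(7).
p(7) = -2

A tropical monomial a ⊗ x^⊗i evaluates to a + i · x. Evaluating each term at x = 7:
  Term 0 contributes -2 + 0 · 7 = -2
  Term 1 contributes -2 + 1 · 7 = 5
  Term 2 contributes 9 + 2 · 7 = 23
  Term 3 contributes 0 + 3 · 7 = 21
  Term 4 contributes 4 + 4 · 7 = 32
p(7) = ⊕ of these = min[-2, 5, 23, 21, 32] = -2.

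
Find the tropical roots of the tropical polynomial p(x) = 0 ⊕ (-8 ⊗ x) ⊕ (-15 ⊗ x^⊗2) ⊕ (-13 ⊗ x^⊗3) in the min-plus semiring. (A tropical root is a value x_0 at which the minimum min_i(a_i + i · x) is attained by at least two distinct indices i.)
Roots: {-2, 7, 8}

Each tropical root is a break point of the lower envelope of the lines y = a_i + i · x (there are 4 lines, with slopes 0, 1, ..., 3). Only the lines that attain the minimum somewhere contribute to roots; other lines are dominated. Here the surviving (envelope) indices are i = 3, i = 2, i = 1, i = 0.
Intersections between consecutive envelope lines give the roots: for adjacent envelope indices i < j the intersection is x = (a_i − a_j) / (j − i). Reading off the sorted break points: {-2, 7, 8}.
Verification: at each break x_0, at least two indices attain the minimum of min_i(a_i + i · x_0).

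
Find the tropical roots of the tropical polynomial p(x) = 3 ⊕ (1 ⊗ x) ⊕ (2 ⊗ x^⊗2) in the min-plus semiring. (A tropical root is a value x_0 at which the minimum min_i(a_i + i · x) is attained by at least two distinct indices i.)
Roots: {-1, 2}

Each tropical root is a break point of the lower envelope of the lines y = a_i + i · x (there are 3 lines, with slopes 0, 1, ..., 2). Only the lines that attain the minimum somewhere contribute to roots; other lines are dominated. Here the surviving (envelope) indices are i = 2, i = 1, i = 0.
Intersections between consecutive envelope lines give the roots: for adjacent envelope indices i < j the intersection is x = (a_i − a_j) / (j − i). Reading off the sorted break points: {-1, 2}.
Verification: at each break x_0, at least two indices attain the minimum of min_i(a_i + i · x_0).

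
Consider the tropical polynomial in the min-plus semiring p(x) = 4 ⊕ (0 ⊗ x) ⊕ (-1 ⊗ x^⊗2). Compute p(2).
p(2) = 2

A tropical monomial a ⊗ x^⊗i evaluates to a + i · x. Evaluating each term at x = 2:
  Term 0 contributes 4 + 0 · 2 = 4
  Term 1 contributes 0 + 1 · 2 = 2
  Term 2 contributes -1 + 2 · 2 = 3
p(2) = ⊕ of these = min[4, 2, 3] = 2.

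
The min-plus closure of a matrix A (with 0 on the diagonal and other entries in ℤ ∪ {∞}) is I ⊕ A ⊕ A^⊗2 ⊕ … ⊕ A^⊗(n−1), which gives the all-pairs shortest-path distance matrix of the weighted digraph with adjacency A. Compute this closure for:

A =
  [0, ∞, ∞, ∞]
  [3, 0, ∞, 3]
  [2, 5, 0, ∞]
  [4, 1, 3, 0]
Closure =
  [0, ∞, ∞, ∞]
  [3, 0, 6, 3]
  [2, 5, 0, 8]
  [4, 1, 3, 0]

This is the Floyd-Warshall all-pairs shortest-path computation. For each intermediate vertex k = 0, 1, …, 3, update dist[i][j] ← min(dist[i][j], dist[i][k] + dist[k][j]). The final matrix gives, for each (i, j), the minimum total weight of any directed path from i to j (possibly empty when i = j).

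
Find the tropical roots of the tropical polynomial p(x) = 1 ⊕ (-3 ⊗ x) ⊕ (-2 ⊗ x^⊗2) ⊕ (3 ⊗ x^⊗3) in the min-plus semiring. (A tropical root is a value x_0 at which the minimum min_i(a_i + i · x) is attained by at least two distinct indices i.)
Roots: {-5, -1, 4}

Each tropical root is a break point of the lower envelope of the lines y = a_i + i · x (there are 4 lines, with slopes 0, 1, ..., 3). Only the lines that attain the minimum somewhere contribute to roots; other lines are dominated. Here the surviving (envelope) indices are i = 3, i = 2, i = 1, i = 0.
Intersections between consecutive envelope lines give the roots: for adjacent envelope indices i < j the intersection is x = (a_i − a_j) / (j − i). Reading off the sorted break points: {-5, -1, 4}.
Verification: at each break x_0, at least two indices attain the minimum of min_i(a_i + i · x_0).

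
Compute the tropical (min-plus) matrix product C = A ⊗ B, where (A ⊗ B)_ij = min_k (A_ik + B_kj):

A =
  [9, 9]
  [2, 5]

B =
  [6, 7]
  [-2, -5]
A ⊗ B =
  [7, 4]
  [3, 0]

Apply the min-plus product entry-by-entry:
  C[0][0] = min over k of (A[0][0] + B[0][0] = 9 + 6 = 15, A[0][1] + B[1][0] = 9 + -2 = 7) = 7 (attained at k = 1)
  C[0][1] = min over k of (A[0][0] + B[0][1] = 9 + 7 = 16, A[0][1] + B[1][1] = 9 + -5 = 4) = 4 (attained at k = 1)
  C[1][0] = min over k of (A[1][0] + B[0][0] = 2 + 6 = 8, A[1][1] + B[1][0] = 5 + -2 = 3) = 3 (attained at k = 1)
  C[1][1] = min over k of (A[1][0] + B[0][1] = 2 + 7 = 9, A[1][1] + B[1][1] = 5 + -5 = 0) = 0 (attained at k = 1)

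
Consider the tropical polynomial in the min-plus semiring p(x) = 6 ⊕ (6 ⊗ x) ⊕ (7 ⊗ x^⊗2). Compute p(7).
p(7) = 6

A tropical monomial a ⊗ x^⊗i evaluates to a + i · x. Evaluating each term at x = 7:
  Term 0 contributes 6 + 0 · 7 = 6
  Term 1 contributes 6 + 1 · 7 = 13
  Term 2 contributes 7 + 2 · 7 = 21
p(7) = ⊕ of these = min[6, 13, 21] = 6.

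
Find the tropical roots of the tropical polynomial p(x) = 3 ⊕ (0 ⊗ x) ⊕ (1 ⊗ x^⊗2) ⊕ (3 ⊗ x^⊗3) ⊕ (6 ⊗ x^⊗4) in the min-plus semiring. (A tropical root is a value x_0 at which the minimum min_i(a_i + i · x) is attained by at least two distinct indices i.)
Roots: {-3, -2, -1, 3}

Each tropical root is a break point of the lower envelope of the lines y = a_i + i · x (there are 5 lines, with slopes 0, 1, ..., 4). Only the lines that attain the minimum somewhere contribute to roots; other lines are dominated. Here the surviving (envelope) indices are i = 4, i = 3, i = 2, i = 1, i = 0.
Intersections between consecutive envelope lines give the roots: for adjacent envelope indices i < j the intersection is x = (a_i − a_j) / (j − i). Reading off the sorted break points: {-3, -2, -1, 3}.
Verification: at each break x_0, at least two indices attain the minimum of min_i(a_i + i · x_0).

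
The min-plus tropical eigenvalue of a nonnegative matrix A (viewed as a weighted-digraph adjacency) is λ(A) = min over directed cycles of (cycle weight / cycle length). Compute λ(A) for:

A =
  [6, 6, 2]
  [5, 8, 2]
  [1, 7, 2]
λ(A) = 3/2

Enumerate directed cycles and compute their means (weight / length). Sample:
  cycle 0 → 0: weight = 6, length = 1, mean = 6/1 ≈ 6.000
  cycle 1 → 1: weight = 8, length = 1, mean = 8/1 ≈ 8.000
  cycle 2 → 2: weight = 2, length = 1, mean = 2/1 ≈ 2.000
  cycle 0 → 1 → 0: weight = 11, length = 2, mean = 11/2 ≈ 5.500
  cycle 0 → 2 → 0: weight = 3, length = 2, mean = 3/2 ≈ 1.500
  cycle 1 → 0 → 1: weight = 11, length = 2, mean = 11/2 ≈ 5.500
Minimum mean = 1.500, attained e.g. along the cycle 0 → 2 → 0 with weight 3 and length 2. So λ(A) = 3/2 = 3/2.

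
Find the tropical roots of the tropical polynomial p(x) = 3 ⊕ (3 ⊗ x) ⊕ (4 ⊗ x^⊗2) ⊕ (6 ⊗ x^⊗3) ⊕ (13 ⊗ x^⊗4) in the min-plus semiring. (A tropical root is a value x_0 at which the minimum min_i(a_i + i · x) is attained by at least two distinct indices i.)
Roots: {-7, -2, -1, 0}

Each tropical root is a break point of the lower envelope of the lines y = a_i + i · x (there are 5 lines, with slopes 0, 1, ..., 4). Only the lines that attain the minimum somewhere contribute to roots; other lines are dominated. Here the surviving (envelope) indices are i = 4, i = 3, i = 2, i = 1, i = 0.
Intersections between consecutive envelope lines give the roots: for adjacent envelope indices i < j the intersection is x = (a_i − a_j) / (j − i). Reading off the sorted break points: {-7, -2, -1, 0}.
Verification: at each break x_0, at least two indices attain the minimum of min_i(a_i + i · x_0).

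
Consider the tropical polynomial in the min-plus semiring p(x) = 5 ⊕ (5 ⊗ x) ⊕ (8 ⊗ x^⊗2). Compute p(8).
p(8) = 5

A tropical monomial a ⊗ x^⊗i evaluates to a + i · x. Evaluating each term at x = 8:
  Term 0 contributes 5 + 0 · 8 = 5
  Term 1 contributes 5 + 1 · 8 = 13
  Term 2 contributes 8 + 2 · 8 = 24
p(8) = ⊕ of these = min[5, 13, 24] = 5.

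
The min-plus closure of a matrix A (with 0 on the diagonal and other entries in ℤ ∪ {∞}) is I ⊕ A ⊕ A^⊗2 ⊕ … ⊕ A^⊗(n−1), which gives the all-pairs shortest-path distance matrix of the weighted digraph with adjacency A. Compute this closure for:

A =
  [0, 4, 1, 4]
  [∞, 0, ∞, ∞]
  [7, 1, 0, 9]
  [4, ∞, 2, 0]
Closure =
  [0, 2, 1, 4]
  [∞, 0, ∞, ∞]
  [7, 1, 0, 9]
  [4, 3, 2, 0]

This is the Floyd-Warshall all-pairs shortest-path computation. For each intermediate vertex k = 0, 1, …, 3, update dist[i][j] ← min(dist[i][j], dist[i][k] + dist[k][j]). The final matrix gives, for each (i, j), the minimum total weight of any directed path from i to j (possibly empty when i = j).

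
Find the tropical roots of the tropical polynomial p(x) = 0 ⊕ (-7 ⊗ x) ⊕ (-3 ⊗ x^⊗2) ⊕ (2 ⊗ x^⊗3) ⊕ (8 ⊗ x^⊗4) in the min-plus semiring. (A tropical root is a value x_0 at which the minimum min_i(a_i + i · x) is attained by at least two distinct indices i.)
Roots: {-6, -5, -4, 7}

Each tropical root is a break point of the lower envelope of the lines y = a_i + i · x (there are 5 lines, with slopes 0, 1, ..., 4). Only the lines that attain the minimum somewhere contribute to roots; other lines are dominated. Here the surviving (envelope) indices are i = 4, i = 3, i = 2, i = 1, i = 0.
Intersections between consecutive envelope lines give the roots: for adjacent envelope indices i < j the intersection is x = (a_i − a_j) / (j − i). Reading off the sorted break points: {-6, -5, -4, 7}.
Verification: at each break x_0, at least two indices attain the minimum of min_i(a_i + i · x_0).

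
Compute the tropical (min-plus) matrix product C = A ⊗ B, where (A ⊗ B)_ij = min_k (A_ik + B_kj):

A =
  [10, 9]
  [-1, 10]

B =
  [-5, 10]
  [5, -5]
A ⊗ B =
  [5, 4]
  [-6, 5]

Apply the min-plus product entry-by-entry:
  C[0][0] = min over k of (A[0][0] + B[0][0] = 10 + -5 = 5, A[0][1] + B[1][0] = 9 + 5 = 14) = 5 (attained at k = 0)
  C[0][1] = min over k of (A[0][0] + B[0][1] = 10 + 10 = 20, A[0][1] + B[1][1] = 9 + -5 = 4) = 4 (attained at k = 1)
  C[1][0] = min over k of (A[1][0] + B[0][0] = -1 + -5 = -6, A[1][1] + B[1][0] = 10 + 5 = 15) = -6 (attained at k = 0)
  C[1][1] = min over k of (A[1][0] + B[0][1] = -1 + 10 = 9, A[1][1] + B[1][1] = 10 + -5 = 5) = 5 (attained at k = 1)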